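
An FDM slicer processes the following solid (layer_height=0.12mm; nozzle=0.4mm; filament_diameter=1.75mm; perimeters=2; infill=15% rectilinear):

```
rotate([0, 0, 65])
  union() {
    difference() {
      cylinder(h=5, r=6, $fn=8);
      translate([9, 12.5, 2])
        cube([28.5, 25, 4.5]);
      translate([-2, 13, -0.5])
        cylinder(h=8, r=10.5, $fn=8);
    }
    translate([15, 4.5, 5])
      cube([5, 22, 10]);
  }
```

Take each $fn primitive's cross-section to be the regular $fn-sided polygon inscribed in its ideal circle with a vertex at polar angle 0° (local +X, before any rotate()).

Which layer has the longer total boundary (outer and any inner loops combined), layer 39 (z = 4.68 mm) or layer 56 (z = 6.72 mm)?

Layer 39 (z = 4.68): the r=6 cylinder gives a regular 8-gon of circumradius 6 (constant along its height) (perimeter = 2·8·6.000·sin(180°/8) = 36.74 mm); the 28.5×25 cube at (9, 12.5) contributes its full rectangle (perimeter 107.00 mm); the r=10.5 cylinder at (-2, 13) contributes a regular 8-gon of circumradius 10.5 (perimeter = 2·8·10.500·sin(180°/8) = 64.29 mm); After the difference (first − rest): starting from the r=6 cylinder, the 28.5×25 cube at (9, 12.5) misses the remaining region (no effect); the r=10.5 cylinder at (-2, 13) partially overlaps it — only the 13.68 mm² overlap (of its 311.83 mm²) is removed, clipping the outline — boundary = 36.30 mm; the cube at (15, 4.5) is absent (z outside [5, 15]); Taking the union: only the result so far is present, so the union is just that shape — boundary = 36.30 mm; (rotated 65° about Z; rotation is an isometry so areas/perimeters/island counts are preserved). So its perimeter = 36.30 mm. Layer 56 (z = 6.72): the cylinder does not reach this height (z outside [0, 5]); the cube at (9, 12.5) is absent (z outside [2, 6.5]); the cylinder at (-2, 13): section is a regular 8-gon, circumradius r=10.5 (perimeter = 2·8·10.500·sin(180°/8) = 64.29 mm); After the difference (first − rest): the first operand is absent here, so nothing remains; the 5×22 cube at (15, 4.5) contributes its full rectangle (perimeter 54.00 mm); Taking the union: only the 5×22 cube at (15, 4.5) is present, so the union is just that shape — boundary = 54.00 mm; (rotated 65° about Z; rotation is an isometry so areas/perimeters/island counts are preserved). So its perimeter = 54.00 mm. Layer 56 is larger (54.00 vs 36.30 mm).

layer 56 (z = 6.72 mm)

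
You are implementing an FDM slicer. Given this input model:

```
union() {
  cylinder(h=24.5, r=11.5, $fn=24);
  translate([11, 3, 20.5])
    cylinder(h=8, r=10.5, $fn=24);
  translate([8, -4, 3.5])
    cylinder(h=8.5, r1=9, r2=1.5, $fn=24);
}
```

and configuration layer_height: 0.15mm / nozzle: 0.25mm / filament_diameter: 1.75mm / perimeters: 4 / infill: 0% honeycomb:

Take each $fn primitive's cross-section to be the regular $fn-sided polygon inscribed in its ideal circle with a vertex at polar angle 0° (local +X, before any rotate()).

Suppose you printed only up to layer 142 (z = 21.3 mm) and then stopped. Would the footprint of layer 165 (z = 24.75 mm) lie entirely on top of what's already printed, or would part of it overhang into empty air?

Compare the two slices. At z = 21.3: the r=11.5 cylinder contributes a regular 24-gon of circumradius 11.5 (area = (24/2)·11.500²·sin(360°/24) = 410.75 mm²); the r=10.5 cylinder at (11, 3) contributes a regular 24-gon of circumradius 10.5 (area = (24/2)·10.500²·sin(360°/24) = 342.42 mm²); the cone at (8, -4) is not intersected at this z (z outside [3.5, 12]); Taking the union: the regions partially overlap — summed areas 753.16 mm² minus the doubly-counted overlap 137.91 mm² gives 615.26 mm² — area = 615.26 mm². At z = 24.75: the cylinder is absent (z outside [0, 24.5]); the r=10.5 cylinder at (11, 3) contributes a regular 24-gon of circumradius 10.5 (area = (24/2)·10.500²·sin(360°/24) = 342.42 mm²); the cone at (8, -4) is absent (z outside [3.5, 12]); Combining (union): only the r=10.5 cylinder at (11, 3) is present, so the union is just that shape — area = 342.42 mm². Checking containment: the cross-section at z = 24.75 is a subset of the cross-section at z = 21.3.

entirely on top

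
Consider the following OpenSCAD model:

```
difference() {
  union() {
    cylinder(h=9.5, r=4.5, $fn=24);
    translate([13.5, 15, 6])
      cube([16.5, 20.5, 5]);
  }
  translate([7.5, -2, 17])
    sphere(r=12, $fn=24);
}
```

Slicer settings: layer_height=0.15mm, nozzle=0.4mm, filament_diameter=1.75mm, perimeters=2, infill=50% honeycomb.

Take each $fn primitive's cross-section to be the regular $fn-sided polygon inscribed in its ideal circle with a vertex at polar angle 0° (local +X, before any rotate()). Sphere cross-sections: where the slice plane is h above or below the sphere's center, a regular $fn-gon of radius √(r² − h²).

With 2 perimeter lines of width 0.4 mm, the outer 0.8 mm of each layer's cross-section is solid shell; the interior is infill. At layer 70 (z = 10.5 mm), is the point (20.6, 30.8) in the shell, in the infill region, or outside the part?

At z = 10.5 mm: the cylinder does not reach this height (z outside [0, 9.5]); the cube at (13.5, 15) (footprint 16.5×20.5) is included at this height; Taking the union: only the 16.5×20.5 cube at (13.5, 15) is present, so the union is just that shape — 1 connected region; the sphere at (7.5, -2): section is a regular 24-gon, circumradius = √(r²−h²) = √(12²−6.5²) = 10.087; Subtracting the remaining from the first: starting from that combined region, the r=12 sphere at (7.5, -2) misses the remaining region (no effect) — 1 connected region. Overall, the cross-section is a single solid region. The nearest boundary edge runs (13.50, 35.50)→(30.00, 35.50); distance from the point to it = 4.70 mm. The point is inside the cross-section and 4.70 mm from the nearest boundary — more than the 0.8 mm shell width (2 × 0.4), so it's in the infill interior.

infill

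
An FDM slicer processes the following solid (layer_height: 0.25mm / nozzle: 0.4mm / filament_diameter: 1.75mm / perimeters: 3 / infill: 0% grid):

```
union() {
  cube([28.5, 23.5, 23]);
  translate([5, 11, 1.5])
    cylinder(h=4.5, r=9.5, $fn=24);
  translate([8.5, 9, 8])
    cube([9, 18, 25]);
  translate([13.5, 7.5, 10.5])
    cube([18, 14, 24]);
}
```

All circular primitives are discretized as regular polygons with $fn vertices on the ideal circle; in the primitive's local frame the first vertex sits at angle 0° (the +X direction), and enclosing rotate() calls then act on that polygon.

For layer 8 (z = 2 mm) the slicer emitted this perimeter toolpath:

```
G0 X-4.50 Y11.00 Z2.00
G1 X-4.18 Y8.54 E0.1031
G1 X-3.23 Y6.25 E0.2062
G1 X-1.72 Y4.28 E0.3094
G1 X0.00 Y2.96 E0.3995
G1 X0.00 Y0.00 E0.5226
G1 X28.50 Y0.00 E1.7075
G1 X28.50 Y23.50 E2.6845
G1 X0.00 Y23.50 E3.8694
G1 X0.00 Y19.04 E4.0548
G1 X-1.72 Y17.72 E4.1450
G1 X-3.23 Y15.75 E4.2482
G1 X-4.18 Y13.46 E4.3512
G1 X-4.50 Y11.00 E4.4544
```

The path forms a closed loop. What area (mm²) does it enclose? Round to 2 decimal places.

720.09 mm²

Apply the shoelace formula to the sequence of (X, Y) vertices; enclosed area = 720.09 mm².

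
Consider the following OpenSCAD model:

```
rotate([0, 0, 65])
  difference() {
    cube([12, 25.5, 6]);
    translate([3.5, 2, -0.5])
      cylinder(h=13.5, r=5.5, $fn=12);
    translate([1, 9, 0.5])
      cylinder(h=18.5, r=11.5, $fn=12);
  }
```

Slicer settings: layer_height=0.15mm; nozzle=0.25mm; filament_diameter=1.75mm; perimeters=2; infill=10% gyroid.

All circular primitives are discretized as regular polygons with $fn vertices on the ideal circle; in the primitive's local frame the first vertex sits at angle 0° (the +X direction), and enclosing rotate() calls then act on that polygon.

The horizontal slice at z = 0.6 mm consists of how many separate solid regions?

At z = 0.6 mm: the cube (footprint 12×25.5) is included at this height; the cylinder at (3.5, 2): section is a regular 12-gon, circumradius r=5.5; the r=11.5 cylinder at (1, 9) contributes a regular 12-gon of circumradius 11.5; Taking the first minus the rest: starting from the 12×25.5 cube, the r=5.5 cylinder at (3.5, 2) partially overlaps it — only the 57.55 mm² overlap (of its 90.75 mm²) is removed, clipping the outline; the r=11.5 cylinder at (1, 9) partially overlaps it — only the 150.24 mm² overlap (of its 396.75 mm²) is removed, clipping the outline — 2 connected regions; (whole slice rotated 65° about Z — lengths, areas and connectivity unchanged). The result has 2 disconnected regions.

2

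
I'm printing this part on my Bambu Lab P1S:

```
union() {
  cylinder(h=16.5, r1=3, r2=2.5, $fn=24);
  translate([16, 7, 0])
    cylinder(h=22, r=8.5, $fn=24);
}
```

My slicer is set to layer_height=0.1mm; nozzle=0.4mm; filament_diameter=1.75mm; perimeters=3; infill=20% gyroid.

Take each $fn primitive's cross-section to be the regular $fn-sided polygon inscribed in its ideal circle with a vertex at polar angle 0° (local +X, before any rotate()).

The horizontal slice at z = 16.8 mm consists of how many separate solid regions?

1

At z = 16.8 mm: the cone does not reach this height (z outside [0, 16.5]); the r=8.5 cylinder at (16, 7) contributes a regular 24-gon of circumradius 8.5; Combining (union): only the r=8.5 cylinder at (16, 7) is present, so the union is just that shape — 1 connected region. The result has 1 disconnected region.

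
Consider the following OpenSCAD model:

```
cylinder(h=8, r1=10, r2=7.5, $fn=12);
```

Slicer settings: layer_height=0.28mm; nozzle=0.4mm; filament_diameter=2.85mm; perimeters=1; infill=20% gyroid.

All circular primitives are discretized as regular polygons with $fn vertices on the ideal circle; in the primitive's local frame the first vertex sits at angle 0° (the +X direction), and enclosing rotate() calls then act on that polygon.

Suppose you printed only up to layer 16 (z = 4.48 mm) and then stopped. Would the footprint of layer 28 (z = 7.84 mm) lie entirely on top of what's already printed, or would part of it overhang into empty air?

entirely on top

Compare the two slices. At z = 4.48: the cone: at t=0.560 of its height the radius interpolates to r₁+(r₂−r₁)t = 8.600, giving a regular 12-gon of that circumradius (area = (12/2)·8.600²·sin(360°/12) = 221.88 mm²). At z = 7.84: the cone: at t=0.980 of its height the radius interpolates to r₁+(r₂−r₁)t = 7.550, giving a regular 12-gon of that circumradius (area = (12/2)·7.550²·sin(360°/12) = 171.01 mm²). Checking containment: the cross-section at z = 7.84 is a subset of the cross-section at z = 4.48.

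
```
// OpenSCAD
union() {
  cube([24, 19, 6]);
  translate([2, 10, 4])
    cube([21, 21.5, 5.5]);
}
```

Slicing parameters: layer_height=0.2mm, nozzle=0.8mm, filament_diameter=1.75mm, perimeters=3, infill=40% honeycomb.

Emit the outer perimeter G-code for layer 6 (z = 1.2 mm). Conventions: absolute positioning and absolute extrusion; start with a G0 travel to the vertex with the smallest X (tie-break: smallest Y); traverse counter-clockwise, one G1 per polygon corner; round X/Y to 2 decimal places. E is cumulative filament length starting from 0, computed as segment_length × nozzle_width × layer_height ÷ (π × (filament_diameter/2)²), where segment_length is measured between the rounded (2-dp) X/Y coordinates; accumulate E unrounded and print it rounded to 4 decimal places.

G0 X0.00 Y0.00 Z1.20
G1 X24.00 Y0.00 E1.5965
G1 X24.00 Y19.00 E2.8604
G1 X0.00 Y19.00 E4.4569
G1 X0.00 Y0.00 E5.7207

At z = 1.2 mm: the cube is present — its section is the full 24×19 rectangle; the cube at (2, 10) does not reach this height (z outside [4, 9.5]); Combining (union): only the 24×19 cube is present, so the union is just that shape — 1 connected region. The outline is a single polygon with 4 vertices. Extrusion per mm of travel: 0.8 × 0.2 / (π × 0.875²) = 0.066520. Accumulating E over each segment gives final E = 5.7207.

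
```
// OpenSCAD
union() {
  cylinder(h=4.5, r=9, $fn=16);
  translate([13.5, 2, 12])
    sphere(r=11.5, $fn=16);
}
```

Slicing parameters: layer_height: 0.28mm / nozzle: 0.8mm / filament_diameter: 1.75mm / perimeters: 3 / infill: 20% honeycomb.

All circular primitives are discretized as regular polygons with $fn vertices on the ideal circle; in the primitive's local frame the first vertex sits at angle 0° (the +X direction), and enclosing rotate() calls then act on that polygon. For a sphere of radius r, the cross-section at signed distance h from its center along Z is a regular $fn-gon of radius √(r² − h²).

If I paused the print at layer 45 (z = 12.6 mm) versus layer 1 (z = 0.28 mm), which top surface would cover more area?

Layer 45 (z = 12.6): the cylinder is not intersected at this z (z outside [0, 4.5]); the r=11.5 sphere at (13.5, 2) contributes a regular 16-gon of circumradius √(11.5²−0.6²) = 11.484 (area = (16/2)·11.484²·sin(360°/16) = 403.78 mm²); Combining (union): only the r=11.5 sphere at (13.5, 2) is present, so the union is just that shape — area = 403.78 mm². So its area = 403.78 mm². Layer 1 (z = 0.28): the r=9 cylinder gives a regular 16-gon of circumradius 9 (constant along its height) (area = (16/2)·9.000²·sin(360°/16) = 247.98 mm²); the sphere at (13.5, 2) does not reach this height (|z−center|=11.720 > r=11.5); Merging all regions: only the r=9 cylinder is present, so the union is just that shape — area = 247.98 mm². So its area = 247.98 mm². Layer 45 is larger (403.78 vs 247.98 mm²).

layer 45 (z = 12.6 mm)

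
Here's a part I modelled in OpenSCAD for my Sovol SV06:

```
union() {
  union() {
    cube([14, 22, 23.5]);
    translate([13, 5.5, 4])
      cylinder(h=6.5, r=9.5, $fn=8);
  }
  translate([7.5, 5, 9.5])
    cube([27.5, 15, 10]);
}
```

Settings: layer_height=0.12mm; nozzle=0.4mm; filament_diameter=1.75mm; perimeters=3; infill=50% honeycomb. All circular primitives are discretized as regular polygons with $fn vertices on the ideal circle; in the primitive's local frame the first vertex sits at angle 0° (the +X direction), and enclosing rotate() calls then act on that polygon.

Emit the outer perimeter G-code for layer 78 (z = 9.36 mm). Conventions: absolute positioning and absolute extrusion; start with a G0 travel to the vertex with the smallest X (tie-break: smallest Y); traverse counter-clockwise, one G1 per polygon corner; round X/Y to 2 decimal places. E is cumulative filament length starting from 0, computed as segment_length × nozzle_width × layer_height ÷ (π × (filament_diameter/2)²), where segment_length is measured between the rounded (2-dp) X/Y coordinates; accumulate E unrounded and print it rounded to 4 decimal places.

G0 X0.00 Y0.00 Z9.36
G1 X5.78 Y0.00 E0.1153
G1 X6.28 Y-1.22 E0.1417
G1 X13.00 Y-4.00 E0.2868
G1 X19.72 Y-1.22 E0.4319
G1 X22.50 Y5.50 E0.5770
G1 X19.72 Y12.22 E0.7222
G1 X14.00 Y14.59 E0.8457
G1 X14.00 Y22.00 E0.9936
G1 X0.00 Y22.00 E1.2730
G1 X0.00 Y0.00 E1.7120

At z = 9.36 mm: the cube is present — its section is the full 14×22 rectangle; the r=9.5 cylinder at (13, 5.5) contributes a regular 8-gon of circumradius 9.5; Combining (union): the regions partially overlap (shared area 124.59 mm²), so overlapping operands fuse into one piece — 1 connected region; the cube at (7.5, 5) does not reach this height (z outside [9.5, 19.5]); Combining (union): only that combined region is present, so the union is just that shape — 1 connected region. The outline is a single polygon with 10 vertices. Extrusion per mm of travel: 0.4 × 0.12 / (π × 0.875²) = 0.019956. Accumulating E over each segment gives final E = 1.7120.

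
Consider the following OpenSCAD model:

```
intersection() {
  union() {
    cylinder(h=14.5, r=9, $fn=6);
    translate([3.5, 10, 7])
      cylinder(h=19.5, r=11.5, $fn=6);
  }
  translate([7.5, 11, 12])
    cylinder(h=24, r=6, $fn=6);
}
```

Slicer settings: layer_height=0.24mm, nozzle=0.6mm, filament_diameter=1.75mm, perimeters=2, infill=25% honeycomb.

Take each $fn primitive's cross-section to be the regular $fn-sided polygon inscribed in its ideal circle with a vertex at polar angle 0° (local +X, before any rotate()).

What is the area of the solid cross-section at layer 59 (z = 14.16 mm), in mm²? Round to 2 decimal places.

At z = 14.16 mm: the r=9 cylinder contributes a regular 6-gon of circumradius 9 (area = (6/2)·9.000²·sin(360°/6) = 210.44 mm²); the r=11.5 cylinder at (3.5, 10) gives a regular 6-gon of circumradius 11.5 (constant along its height) (area = (6/2)·11.500²·sin(360°/6) = 343.60 mm²); Merging all regions: the regions partially overlap — summed areas 554.04 mm² minus the doubly-counted overlap 84.90 mm² gives 469.14 mm² — area = 469.14 mm²; the r=6 cylinder at (7.5, 11) gives a regular 6-gon of circumradius 6 (constant along its height) (area = (6/2)·6.000²·sin(360°/6) = 93.53 mm²); After intersecting: the r=6 cylinder at (7.5, 11) lies inside that combined region, so the common part is the r=6 cylinder at (7.5, 11) itself — area = 93.53 mm². Overall, the cross-section is a single solid region. Net area = 93.53 mm².

93.53 mm²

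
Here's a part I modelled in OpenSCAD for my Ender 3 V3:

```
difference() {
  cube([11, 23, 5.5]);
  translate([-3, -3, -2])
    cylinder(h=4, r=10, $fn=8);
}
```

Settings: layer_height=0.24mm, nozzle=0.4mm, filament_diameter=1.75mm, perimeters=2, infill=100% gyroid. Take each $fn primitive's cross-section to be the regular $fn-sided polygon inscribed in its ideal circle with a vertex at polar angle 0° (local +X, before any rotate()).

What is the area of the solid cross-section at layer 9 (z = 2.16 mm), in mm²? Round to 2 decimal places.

At z = 2.16 mm: the cube (footprint 11×23) is included at this height (area 253.00 mm²); the cylinder at (-3, -3) is absent (z outside [-2, 2]); Taking the first minus the rest: none of the subtracted shapes is present at this height, so the 11×23 cube is unchanged — area = 253.00 mm². Overall, the cross-section is a single solid region. Net area = 253.00 mm².

253.00 mm²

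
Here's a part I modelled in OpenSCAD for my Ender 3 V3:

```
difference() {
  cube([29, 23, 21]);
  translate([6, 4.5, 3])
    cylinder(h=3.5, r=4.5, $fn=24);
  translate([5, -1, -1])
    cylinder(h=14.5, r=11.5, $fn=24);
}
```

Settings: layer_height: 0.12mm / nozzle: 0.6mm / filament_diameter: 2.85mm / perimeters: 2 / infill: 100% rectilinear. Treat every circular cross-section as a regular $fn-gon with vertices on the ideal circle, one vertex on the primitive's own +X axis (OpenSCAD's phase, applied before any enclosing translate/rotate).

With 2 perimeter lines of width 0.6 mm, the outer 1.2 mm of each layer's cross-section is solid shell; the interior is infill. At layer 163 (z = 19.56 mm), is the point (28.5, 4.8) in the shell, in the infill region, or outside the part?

shell

At z = 19.56 mm: the cube (footprint 29×23) is included at this height; the cylinder at (6, 4.5) is not intersected at this z (z outside [3, 6.5]); the cylinder at (5, -1) is absent (z outside [-1, 13.5]); After the difference (first − rest): none of the subtracted shapes is present at this height, so the 29×23 cube is unchanged — 1 connected region. Overall, the cross-section is a single solid region. The nearest boundary edge runs (29.00, 0.00)→(29.00, 23.00); distance from the point to it = 0.50 mm. The point is inside the cross-section, 0.50 mm from the nearest boundary — within the 1.2 mm shell band (2 × 0.6).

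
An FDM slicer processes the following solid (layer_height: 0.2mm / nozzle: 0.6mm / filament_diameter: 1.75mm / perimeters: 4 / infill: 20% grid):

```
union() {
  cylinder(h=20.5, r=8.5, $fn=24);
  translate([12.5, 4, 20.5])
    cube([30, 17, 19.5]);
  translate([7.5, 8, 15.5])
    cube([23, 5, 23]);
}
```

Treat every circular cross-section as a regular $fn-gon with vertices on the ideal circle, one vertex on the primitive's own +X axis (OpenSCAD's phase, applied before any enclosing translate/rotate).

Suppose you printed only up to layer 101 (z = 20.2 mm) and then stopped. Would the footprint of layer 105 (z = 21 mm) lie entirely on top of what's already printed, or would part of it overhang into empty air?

Compare the two slices. At z = 20.2: the r=8.5 cylinder contributes a regular 24-gon of circumradius 8.5 (area = (24/2)·8.500²·sin(360°/24) = 224.40 mm²); the cube at (12.5, 4) does not reach this height (z outside [20.5, 40]); the cube at (7.5, 8) (footprint 23×5) is included at this height (area 115.00 mm²); Merging all regions: the 2 present regions are separate (no shared area or edge), so areas and boundary lengths simply add and each stays a separate island — area = 339.40 mm². At z = 21: the cylinder does not reach this height (z outside [0, 20.5]); the cube at (12.5, 4) (footprint 30×17) is included at this height (area 510.00 mm²); the cube at (7.5, 8) (footprint 23×5) is included at this height (area 115.00 mm²); Merging all regions: the regions partially overlap — summed areas 625.00 mm² minus the doubly-counted overlap 90.00 mm² gives 535.00 mm² — area = 535.00 mm². Checking containment: at z = 21 the cross-section extends beyond the z = 20.2 cross-section by about 420.00 mm².

part overhangs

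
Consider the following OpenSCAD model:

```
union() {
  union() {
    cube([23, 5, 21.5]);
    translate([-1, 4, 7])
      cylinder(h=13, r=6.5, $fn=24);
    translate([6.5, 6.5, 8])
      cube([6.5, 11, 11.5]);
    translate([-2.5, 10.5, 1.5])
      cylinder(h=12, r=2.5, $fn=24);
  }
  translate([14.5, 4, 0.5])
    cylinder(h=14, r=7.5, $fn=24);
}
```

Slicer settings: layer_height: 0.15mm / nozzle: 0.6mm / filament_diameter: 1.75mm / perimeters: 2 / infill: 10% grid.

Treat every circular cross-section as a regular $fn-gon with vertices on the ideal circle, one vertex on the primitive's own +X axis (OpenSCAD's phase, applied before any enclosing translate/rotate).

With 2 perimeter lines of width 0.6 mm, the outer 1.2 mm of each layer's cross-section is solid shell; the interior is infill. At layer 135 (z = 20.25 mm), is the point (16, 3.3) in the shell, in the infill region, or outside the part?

At z = 20.25 mm: the cube is present — its section is the full 23×5 rectangle; the cylinder at (-1, 4) is not intersected at this z (z outside [7, 20]); the cube at (6.5, 6.5) does not reach this height (z outside [8, 19.5]); the cylinder at (-2.5, 10.5) does not reach this height (z outside [1.5, 13.5]); Merging all regions: only the 23×5 cube is present, so the union is just that shape — 1 connected region; the cylinder at (14.5, 4) is absent (z outside [0.5, 14.5]); Taking the union: only that combined region is present, so the union is just that shape — 1 connected region. Overall, the cross-section is a single solid region. The nearest boundary edge runs (23.00, 5.00)→(0.00, 5.00); distance from the point to it = 1.70 mm. The point is inside the cross-section and 1.70 mm from the nearest boundary — more than the 1.2 mm shell width (2 × 0.6), so it's in the infill interior.

infill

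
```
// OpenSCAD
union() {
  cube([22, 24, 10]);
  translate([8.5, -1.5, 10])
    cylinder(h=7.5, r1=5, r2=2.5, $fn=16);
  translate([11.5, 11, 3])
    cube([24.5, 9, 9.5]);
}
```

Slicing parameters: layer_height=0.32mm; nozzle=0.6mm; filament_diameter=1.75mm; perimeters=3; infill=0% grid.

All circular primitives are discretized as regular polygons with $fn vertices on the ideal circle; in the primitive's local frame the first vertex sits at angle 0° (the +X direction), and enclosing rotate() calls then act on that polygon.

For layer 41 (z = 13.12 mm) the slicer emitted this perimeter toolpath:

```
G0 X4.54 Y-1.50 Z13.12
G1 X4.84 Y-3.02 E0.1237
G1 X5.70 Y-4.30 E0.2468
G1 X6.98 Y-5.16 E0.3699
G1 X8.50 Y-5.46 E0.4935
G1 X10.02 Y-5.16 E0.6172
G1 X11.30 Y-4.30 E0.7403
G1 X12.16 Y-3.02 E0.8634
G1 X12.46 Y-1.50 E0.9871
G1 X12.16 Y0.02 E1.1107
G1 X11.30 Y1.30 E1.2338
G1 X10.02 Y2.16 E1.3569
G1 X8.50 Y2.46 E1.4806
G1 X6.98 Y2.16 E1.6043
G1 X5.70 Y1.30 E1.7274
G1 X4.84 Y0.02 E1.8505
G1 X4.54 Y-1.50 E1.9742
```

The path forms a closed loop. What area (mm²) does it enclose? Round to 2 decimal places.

Apply the shoelace formula to the sequence of (X, Y) vertices; enclosed area = 48.04 mm².

48.04 mm²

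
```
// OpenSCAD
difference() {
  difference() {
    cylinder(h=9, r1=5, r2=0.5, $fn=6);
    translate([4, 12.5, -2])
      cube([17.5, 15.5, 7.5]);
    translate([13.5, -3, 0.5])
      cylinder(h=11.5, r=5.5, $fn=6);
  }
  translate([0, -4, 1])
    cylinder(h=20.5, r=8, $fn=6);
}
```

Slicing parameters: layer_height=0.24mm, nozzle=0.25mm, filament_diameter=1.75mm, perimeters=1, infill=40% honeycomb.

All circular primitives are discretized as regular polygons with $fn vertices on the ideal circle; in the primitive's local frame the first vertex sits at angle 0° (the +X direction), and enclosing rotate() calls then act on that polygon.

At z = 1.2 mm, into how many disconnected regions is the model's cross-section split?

1

At z = 1.2 mm: the cone: at t=0.133 of its height the radius interpolates to r₁+(r₂−r₁)t = 4.400, giving a regular 6-gon of that circumradius; the cube at (4, 12.5) is present — its section is the full 17.5×15.5 rectangle; the r=5.5 cylinder at (13.5, -3) contributes a regular 6-gon of circumradius 5.5; Taking the first minus the rest: starting from the cone, the 17.5×15.5 cube at (4, 12.5) misses the remaining region (no effect); the r=5.5 cylinder at (13.5, -3) misses the remaining region (no effect) — 1 connected region; the r=8 cylinder at (0, -4) contributes a regular 6-gon of circumradius 8; Taking the first minus the rest: starting from that combined region, the r=8 cylinder at (0, -4) partially overlaps it — only the 45.97 mm² overlap (of its 166.28 mm²) is removed, clipping the outline — 1 connected region. The result has 1 disconnected region.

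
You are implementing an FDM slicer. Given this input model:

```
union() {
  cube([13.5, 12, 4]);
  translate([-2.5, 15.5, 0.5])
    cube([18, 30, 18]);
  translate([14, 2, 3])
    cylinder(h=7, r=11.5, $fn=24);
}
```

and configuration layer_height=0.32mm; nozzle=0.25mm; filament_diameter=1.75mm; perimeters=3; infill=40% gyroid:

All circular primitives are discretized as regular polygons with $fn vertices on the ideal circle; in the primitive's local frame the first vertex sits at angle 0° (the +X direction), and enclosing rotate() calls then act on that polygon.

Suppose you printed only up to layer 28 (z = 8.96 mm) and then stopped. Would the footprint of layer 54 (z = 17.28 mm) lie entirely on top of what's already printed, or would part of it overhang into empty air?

entirely on top

Compare the two slices. At z = 8.96: the cube is absent (z outside [0, 4]); the 18×30 cube at (-2.5, 15.5) contributes its full rectangle (area 540.00 mm²); the cylinder at (14, 2): section is a regular 24-gon, circumradius r=11.5 (area = (24/2)·11.500²·sin(360°/24) = 410.75 mm²); Combining (union): the 2 present regions are separate (no shared area or edge), so areas and boundary lengths simply add and each stays a separate island — area = 950.75 mm². At z = 17.28: the cube does not reach this height (z outside [0, 4]); the cube at (-2.5, 15.5) (footprint 18×30) is included at this height (area 540.00 mm²); the cylinder at (14, 2) is absent (z outside [3, 10]); Taking the union: only the 18×30 cube at (-2.5, 15.5) is present, so the union is just that shape — area = 540.00 mm². Checking containment: the cross-section at z = 17.28 is a subset of the cross-section at z = 8.96.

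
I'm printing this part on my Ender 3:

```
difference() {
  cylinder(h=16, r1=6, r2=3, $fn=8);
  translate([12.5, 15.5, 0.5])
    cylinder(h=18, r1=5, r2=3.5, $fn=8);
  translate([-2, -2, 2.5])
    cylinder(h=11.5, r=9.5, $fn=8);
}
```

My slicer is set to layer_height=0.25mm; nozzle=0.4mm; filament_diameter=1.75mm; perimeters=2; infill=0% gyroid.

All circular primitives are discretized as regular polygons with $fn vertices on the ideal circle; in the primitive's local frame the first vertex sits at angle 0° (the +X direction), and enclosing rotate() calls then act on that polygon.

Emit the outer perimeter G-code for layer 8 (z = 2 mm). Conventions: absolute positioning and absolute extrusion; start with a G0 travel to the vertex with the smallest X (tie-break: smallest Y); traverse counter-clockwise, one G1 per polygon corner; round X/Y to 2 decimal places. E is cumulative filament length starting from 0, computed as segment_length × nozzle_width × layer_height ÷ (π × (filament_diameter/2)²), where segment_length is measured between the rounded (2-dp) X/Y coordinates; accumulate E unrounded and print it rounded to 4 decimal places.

G0 X-5.62 Y0.00 Z2.00
G1 X-3.98 Y-3.98 E0.1790
G1 X0.00 Y-5.62 E0.3579
G1 X3.98 Y-3.98 E0.5369
G1 X5.62 Y0.00 E0.7159
G1 X3.98 Y3.98 E0.8948
G1 X0.00 Y5.62 E1.0738
G1 X-3.98 Y3.98 E1.2528
G1 X-5.62 Y0.00 E1.4317

At z = 2 mm: the cone contributes a regular 8-gon of circumradius 5.625 (interpolated between r1=6 and r2=3 at t=0.125); the cone at (12.5, 15.5): at t=0.083 of its height the radius interpolates to r₁+(r₂−r₁)t = 4.875, giving a regular 8-gon of that circumradius; the cylinder at (-2, -2) does not reach this height (z outside [2.5, 14]); After the difference (first − rest): starting from the cone, the cone at (12.5, 15.5) misses the remaining region (no effect) — 1 connected region. The outline is a single polygon with 8 vertices. Extrusion per mm of travel: 0.4 × 0.25 / (π × 0.875²) = 0.041575. Accumulating E over each segment gives final E = 1.4317.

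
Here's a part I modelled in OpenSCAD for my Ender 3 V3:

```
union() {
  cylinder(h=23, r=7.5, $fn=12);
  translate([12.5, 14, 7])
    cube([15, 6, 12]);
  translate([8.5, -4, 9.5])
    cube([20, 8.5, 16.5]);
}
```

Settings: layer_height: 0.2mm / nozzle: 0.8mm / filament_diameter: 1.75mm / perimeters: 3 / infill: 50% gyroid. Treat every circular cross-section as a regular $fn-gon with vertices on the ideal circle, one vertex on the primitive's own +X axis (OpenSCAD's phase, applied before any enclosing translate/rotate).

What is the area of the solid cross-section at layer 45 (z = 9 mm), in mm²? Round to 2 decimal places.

258.75 mm²

At z = 9 mm: the cylinder: section is a regular 12-gon, circumradius r=7.5 (area = (12/2)·7.500²·sin(360°/12) = 168.75 mm²); the cube at (12.5, 14) (footprint 15×6) is included at this height (area 90.00 mm²); the cube at (8.5, -4) is not intersected at this z (z outside [9.5, 26]); Taking the union: the 2 present regions are separate (no shared area or edge), so areas and boundary lengths simply add and each stays a separate island — area = 258.75 mm². Overall, the cross-section has 2 separate islands. Net area = 258.75 mm².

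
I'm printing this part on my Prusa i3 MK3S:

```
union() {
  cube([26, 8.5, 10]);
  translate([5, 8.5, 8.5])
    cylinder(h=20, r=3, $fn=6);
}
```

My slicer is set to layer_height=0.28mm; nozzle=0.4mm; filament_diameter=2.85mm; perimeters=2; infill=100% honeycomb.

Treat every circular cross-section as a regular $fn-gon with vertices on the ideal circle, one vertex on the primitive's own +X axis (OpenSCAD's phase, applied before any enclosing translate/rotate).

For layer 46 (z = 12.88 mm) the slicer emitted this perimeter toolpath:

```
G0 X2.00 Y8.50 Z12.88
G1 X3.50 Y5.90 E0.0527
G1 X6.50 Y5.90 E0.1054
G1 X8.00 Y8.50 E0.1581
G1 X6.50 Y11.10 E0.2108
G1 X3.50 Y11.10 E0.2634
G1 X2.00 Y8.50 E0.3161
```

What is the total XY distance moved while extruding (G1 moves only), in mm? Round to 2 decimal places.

Sum the Euclidean lengths of each G1 segment: total = 18.01 mm.

18.01 mm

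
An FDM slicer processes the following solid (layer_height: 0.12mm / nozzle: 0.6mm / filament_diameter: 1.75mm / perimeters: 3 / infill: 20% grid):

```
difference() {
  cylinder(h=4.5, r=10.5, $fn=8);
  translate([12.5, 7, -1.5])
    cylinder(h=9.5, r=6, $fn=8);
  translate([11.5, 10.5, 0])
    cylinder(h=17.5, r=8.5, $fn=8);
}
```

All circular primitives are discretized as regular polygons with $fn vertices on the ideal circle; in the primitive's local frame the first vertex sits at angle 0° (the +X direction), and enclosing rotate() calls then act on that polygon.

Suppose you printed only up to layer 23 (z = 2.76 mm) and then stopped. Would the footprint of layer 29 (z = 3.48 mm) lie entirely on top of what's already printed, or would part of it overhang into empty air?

Compare the two slices. At z = 2.76: the cylinder: section is a regular 8-gon, circumradius r=10.5 (area = (8/2)·10.500²·sin(360°/8) = 311.83 mm²); the r=6 cylinder at (12.5, 7) contributes a regular 8-gon of circumradius 6 (area = (8/2)·6.000²·sin(360°/8) = 101.82 mm²); the r=8.5 cylinder at (11.5, 10.5) gives a regular 8-gon of circumradius 8.5 (constant along its height) (area = (8/2)·8.500²·sin(360°/8) = 204.35 mm²); Taking the first minus the rest: starting from the r=10.5 cylinder (311.83 mm²), the r=6 cylinder at (12.5, 7) partially overlaps it — only the 5.46 mm² overlap (of its 101.82 mm²) is removed, clipping the outline; the r=8.5 cylinder at (11.5, 10.5) partially overlaps it — only the 9.53 mm² overlap (of its 204.35 mm²) is removed, clipping the outline — area = 296.84 mm². At z = 3.48: the r=10.5 cylinder contributes a regular 8-gon of circumradius 10.5 (area = (8/2)·10.500²·sin(360°/8) = 311.83 mm²); the r=6 cylinder at (12.5, 7) gives a regular 8-gon of circumradius 6 (constant along its height) (area = (8/2)·6.000²·sin(360°/8) = 101.82 mm²); the r=8.5 cylinder at (11.5, 10.5) gives a regular 8-gon of circumradius 8.5 (constant along its height) (area = (8/2)·8.500²·sin(360°/8) = 204.35 mm²); After the difference (first − rest): starting from the r=10.5 cylinder (311.83 mm²), the r=6 cylinder at (12.5, 7) partially overlaps it — only the 5.46 mm² overlap (of its 101.82 mm²) is removed, clipping the outline; the r=8.5 cylinder at (11.5, 10.5) partially overlaps it — only the 9.53 mm² overlap (of its 204.35 mm²) is removed, clipping the outline — area = 296.84 mm². Checking containment: the cross-section at z = 3.48 is a subset of the cross-section at z = 2.76.

entirely on top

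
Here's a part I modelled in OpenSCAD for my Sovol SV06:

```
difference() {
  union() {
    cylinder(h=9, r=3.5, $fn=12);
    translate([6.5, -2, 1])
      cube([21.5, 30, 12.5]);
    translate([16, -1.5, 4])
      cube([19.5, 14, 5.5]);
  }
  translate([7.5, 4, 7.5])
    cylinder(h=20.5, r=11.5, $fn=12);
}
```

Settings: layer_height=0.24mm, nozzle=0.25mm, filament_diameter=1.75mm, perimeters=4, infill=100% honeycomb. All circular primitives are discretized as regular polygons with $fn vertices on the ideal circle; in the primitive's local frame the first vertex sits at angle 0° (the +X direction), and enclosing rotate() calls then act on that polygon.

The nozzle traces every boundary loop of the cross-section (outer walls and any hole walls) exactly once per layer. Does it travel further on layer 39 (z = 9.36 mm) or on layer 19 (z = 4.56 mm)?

Layer 39 (z = 9.36): the cylinder is not intersected at this z (z outside [0, 9]); the cube at (6.5, -2) (footprint 21.5×30) is included at this height (perimeter 103.00 mm); the 19.5×14 cube at (16, -1.5) contributes its full rectangle (perimeter 67.00 mm); Merging all regions: the regions partially overlap (shared area 168.00 mm²), so the edge portions inside another operand are dropped and the merged outline is re-measured after clipping — boundary = 118.00 mm; the cylinder at (7.5, 4): section is a regular 12-gon, circumradius r=11.5 (perimeter = 2·12·11.500·sin(180°/12) = 71.43 mm); After the difference (first − rest): starting from that combined region, the r=11.5 cylinder at (7.5, 4) partially overlaps it — only the 180.71 mm² overlap (of its 396.75 mm²) is removed, clipping the outline — boundary = 115.26 mm. So its perimeter = 115.26 mm. Layer 19 (z = 4.56): the r=3.5 cylinder contributes a regular 12-gon of circumradius 3.5 (perimeter = 2·12·3.500·sin(180°/12) = 21.74 mm); the cube at (6.5, -2) (footprint 21.5×30) is included at this height (perimeter 103.00 mm); the cube at (16, -1.5) (footprint 19.5×14) is included at this height (perimeter 67.00 mm); Combining (union): the regions partially overlap (shared area 168.00 mm²), so the edge portions inside another operand are dropped and the merged outline is re-measured after clipping — boundary = 139.74 mm; the cylinder at (7.5, 4) is absent (z outside [7.5, 28]); After the difference (first − rest): none of the subtracted shapes is present at this height, so that combined region is unchanged — boundary = 139.74 mm. So its perimeter = 139.74 mm. Layer 19 is larger (139.74 vs 115.26 mm).

layer 19 (z = 4.56 mm)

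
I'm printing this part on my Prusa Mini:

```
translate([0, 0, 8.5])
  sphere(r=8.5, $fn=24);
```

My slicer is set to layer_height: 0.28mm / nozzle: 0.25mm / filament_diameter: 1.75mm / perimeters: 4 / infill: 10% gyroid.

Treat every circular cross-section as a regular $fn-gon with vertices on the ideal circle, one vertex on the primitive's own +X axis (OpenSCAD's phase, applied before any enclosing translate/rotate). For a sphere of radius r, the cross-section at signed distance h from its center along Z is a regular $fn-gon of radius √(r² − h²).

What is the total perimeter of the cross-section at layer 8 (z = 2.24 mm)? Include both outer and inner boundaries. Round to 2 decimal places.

At z = 2.24 mm: the r=8.5 sphere slices to a regular 24-gon of circumradius 5.750 (√(r²−h²) with h=6.26 from center) (perimeter = 2·24·5.750·sin(180°/24) = 36.03 mm). Overall, the cross-section is a single solid region. Total boundary length (outer) = 36.03 mm.

36.03 mm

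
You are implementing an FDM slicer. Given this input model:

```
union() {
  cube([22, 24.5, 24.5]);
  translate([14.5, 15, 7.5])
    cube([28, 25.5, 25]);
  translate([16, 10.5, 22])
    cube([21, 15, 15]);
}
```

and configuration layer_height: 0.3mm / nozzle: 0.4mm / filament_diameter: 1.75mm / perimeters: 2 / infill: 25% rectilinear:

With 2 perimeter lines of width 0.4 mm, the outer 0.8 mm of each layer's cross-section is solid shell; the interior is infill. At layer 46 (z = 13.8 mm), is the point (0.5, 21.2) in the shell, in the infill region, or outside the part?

shell

At z = 13.8 mm: the cube is present — its section is the full 22×24.5 rectangle; the cube at (14.5, 15) (footprint 28×25.5) is included at this height; the cube at (16, 10.5) is not intersected at this z (z outside [22, 37]); Taking the union: the regions partially overlap (shared area 71.25 mm²), so overlapping operands fuse into one piece — 1 connected region. Overall, the cross-section is a single solid region. The nearest boundary edge runs (0.00, 0.00)→(0.00, 24.50); distance from the point to it = 0.50 mm. The point is inside the cross-section, 0.50 mm from the nearest boundary — within the 0.8 mm shell band (2 × 0.4).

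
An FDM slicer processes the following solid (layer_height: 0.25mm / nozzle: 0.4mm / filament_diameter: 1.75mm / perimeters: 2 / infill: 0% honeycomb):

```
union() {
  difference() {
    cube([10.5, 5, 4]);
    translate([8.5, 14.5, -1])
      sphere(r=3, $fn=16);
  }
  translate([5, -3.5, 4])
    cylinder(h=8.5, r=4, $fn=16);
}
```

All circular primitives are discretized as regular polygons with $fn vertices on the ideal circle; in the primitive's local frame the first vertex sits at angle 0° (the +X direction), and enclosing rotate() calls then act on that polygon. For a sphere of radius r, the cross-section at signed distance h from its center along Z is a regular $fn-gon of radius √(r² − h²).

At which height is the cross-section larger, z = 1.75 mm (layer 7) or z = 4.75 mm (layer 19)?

Layer 7 (z = 1.75): the cube (footprint 10.5×5) is included at this height (area 52.50 mm²); the r=3 sphere at (8.5, 14.5) contributes a regular 16-gon of circumradius √(3²−2.75²) = 1.199 (area = (16/2)·1.199²·sin(360°/16) = 4.40 mm²); Subtracting the remaining from the first: starting from the 10.5×5 cube (52.50 mm²), the r=3 sphere at (8.5, 14.5) misses the remaining region (no effect) — area = 52.50 mm²; the cylinder at (5, -3.5) is not intersected at this z (z outside [4, 12.5]); Taking the union: only the result so far is present, so the union is just that shape — area = 52.50 mm². So its area = 52.50 mm². Layer 19 (z = 4.75): the cube is not intersected at this z (z outside [0, 4]); the sphere at (8.5, 14.5) does not reach this height (|z−center|=5.750 > r=3); Taking the first minus the rest: the first operand is absent here, so nothing remains; the cylinder at (5, -3.5): section is a regular 16-gon, circumradius r=4 (area = (16/2)·4.000²·sin(360°/16) = 48.98 mm²); Merging all regions: only the r=4 cylinder at (5, -3.5) is present, so the union is just that shape — area = 48.98 mm². So its area = 48.98 mm². Layer 7 is larger (52.50 vs 48.98 mm²).

layer 7 (z = 1.75 mm)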